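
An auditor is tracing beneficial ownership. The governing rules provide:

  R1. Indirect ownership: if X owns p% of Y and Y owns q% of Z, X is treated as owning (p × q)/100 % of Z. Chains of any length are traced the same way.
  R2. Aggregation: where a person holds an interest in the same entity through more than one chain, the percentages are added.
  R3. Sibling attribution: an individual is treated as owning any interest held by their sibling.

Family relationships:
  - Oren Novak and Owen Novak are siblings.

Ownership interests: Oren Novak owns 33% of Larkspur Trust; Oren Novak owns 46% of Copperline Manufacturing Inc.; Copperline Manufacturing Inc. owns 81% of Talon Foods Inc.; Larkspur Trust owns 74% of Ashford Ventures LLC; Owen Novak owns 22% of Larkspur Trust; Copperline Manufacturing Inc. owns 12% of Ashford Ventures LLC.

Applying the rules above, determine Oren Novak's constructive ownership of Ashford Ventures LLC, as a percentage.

46.22%

By sibling attribution (R3), Oren Novak is treated as also owning Owen Novak's interest in Larkspur Trust, giving 33% + 22% = 55%.
Chain via Copperline Manufacturing Inc. (R1): 46% × 12% = 5.52% of Ashford Ventures LLC.
Chain via Larkspur Trust (R1): 55% × 74% = 40.7% of Ashford Ventures LLC.
Aggregating (R2): 5.52% + 40.7% = 46.22%.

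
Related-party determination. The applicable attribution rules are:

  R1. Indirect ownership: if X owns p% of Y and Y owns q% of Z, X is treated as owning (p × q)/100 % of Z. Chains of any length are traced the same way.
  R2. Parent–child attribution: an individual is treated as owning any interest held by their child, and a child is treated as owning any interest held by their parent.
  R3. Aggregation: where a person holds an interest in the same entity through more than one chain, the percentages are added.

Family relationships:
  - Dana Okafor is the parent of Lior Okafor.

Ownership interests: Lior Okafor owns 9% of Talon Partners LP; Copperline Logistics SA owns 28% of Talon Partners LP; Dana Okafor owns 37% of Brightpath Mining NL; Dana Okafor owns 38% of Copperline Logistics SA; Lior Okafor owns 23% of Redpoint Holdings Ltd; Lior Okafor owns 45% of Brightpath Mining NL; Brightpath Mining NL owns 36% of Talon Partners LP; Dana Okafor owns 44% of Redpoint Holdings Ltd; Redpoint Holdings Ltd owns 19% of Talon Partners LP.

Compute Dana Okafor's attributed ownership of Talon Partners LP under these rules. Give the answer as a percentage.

61.89%

By parent–child attribution (R2), Dana Okafor is treated as also owning Lior Okafor's interest in Brightpath Mining NL, giving 37% + 45% = 82%.
By parent–child attribution (R2), Dana Okafor is treated as also owning Lior Okafor's interest in Redpoint Holdings Ltd, giving 44% + 23% = 67%.
By parent–child attribution (R2), Dana Okafor is treated as owning Lior Okafor's 9% interest in Talon Partners LP.
Chain via Brightpath Mining NL (R1): 82% × 36% = 29.52% of Talon Partners LP.
Chain via Copperline Logistics SA (R1): 38% × 28% = 10.64% of Talon Partners LP.
Chain via Redpoint Holdings Ltd (R1): 67% × 19% = 12.73% of Talon Partners LP.
Direct interest in Talon Partners LP: 9%.
Aggregating (R3): 29.52% + 10.64% + 12.73% + 9% = 61.89%.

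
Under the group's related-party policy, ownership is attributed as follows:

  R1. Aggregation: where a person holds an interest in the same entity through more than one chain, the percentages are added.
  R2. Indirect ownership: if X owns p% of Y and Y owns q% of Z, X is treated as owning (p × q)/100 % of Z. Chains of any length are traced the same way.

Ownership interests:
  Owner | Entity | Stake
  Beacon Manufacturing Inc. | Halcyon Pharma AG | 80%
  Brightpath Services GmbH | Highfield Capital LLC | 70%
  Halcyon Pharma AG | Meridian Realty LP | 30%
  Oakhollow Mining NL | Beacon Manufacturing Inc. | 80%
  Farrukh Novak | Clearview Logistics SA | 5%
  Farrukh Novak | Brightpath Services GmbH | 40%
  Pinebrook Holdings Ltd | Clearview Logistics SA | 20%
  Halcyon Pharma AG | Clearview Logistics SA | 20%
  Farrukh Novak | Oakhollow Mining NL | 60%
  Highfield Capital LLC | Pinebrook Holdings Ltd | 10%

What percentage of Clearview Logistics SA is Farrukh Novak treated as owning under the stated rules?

13.24%

Chain via Brightpath Services GmbH → Highfield Capital LLC → Pinebrook Holdings Ltd (R2): 40% × 70% × 10% × 20% = 0.56% of Clearview Logistics SA.
Chain via Oakhollow Mining NL → Beacon Manufacturing Inc. → Halcyon Pharma AG (R2): 60% × 80% × 80% × 20% = 7.68% of Clearview Logistics SA.
Direct interest in Clearview Logistics SA: 5%.
Aggregating (R1): 0.56% + 7.68% + 5% = 13.24%.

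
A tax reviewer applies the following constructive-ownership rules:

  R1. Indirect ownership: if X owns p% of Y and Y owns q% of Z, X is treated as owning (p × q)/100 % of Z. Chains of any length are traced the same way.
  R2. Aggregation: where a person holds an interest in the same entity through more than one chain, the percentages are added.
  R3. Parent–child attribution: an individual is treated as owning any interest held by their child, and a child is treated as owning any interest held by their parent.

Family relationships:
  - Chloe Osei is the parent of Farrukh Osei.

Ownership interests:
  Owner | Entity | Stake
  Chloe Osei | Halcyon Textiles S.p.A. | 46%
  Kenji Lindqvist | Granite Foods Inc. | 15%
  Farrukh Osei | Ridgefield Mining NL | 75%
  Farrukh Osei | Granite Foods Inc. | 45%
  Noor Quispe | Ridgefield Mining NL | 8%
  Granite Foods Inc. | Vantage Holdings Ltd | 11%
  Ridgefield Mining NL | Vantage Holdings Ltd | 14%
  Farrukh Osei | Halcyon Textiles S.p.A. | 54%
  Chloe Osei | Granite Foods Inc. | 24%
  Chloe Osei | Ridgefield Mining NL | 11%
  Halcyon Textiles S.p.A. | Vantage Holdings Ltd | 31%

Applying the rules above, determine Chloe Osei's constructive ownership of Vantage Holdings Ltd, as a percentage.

50.63%

By parent–child attribution (R3), Chloe Osei is treated as also owning Farrukh Osei's interest in Granite Foods Inc, giving 24% + 45% = 69%.
By parent–child attribution (R3), Chloe Osei is treated as also owning Farrukh Osei's interest in Halcyon Textiles S.p.A, giving 46% + 54% = 100%.
By parent–child attribution (R3), Chloe Osei is treated as also owning Farrukh Osei's interest in Ridgefield Mining NL, giving 11% + 75% = 86%.
Chain via Granite Foods Inc. (R1): 69% × 11% = 7.59% of Vantage Holdings Ltd.
Chain via Halcyon Textiles S.p.A. (R1): 100% × 31% = 31% of Vantage Holdings Ltd.
Chain via Ridgefield Mining NL (R1): 86% × 14% = 12.04% of Vantage Holdings Ltd.
Aggregating (R2): 7.59% + 31% + 12.04% = 50.63%.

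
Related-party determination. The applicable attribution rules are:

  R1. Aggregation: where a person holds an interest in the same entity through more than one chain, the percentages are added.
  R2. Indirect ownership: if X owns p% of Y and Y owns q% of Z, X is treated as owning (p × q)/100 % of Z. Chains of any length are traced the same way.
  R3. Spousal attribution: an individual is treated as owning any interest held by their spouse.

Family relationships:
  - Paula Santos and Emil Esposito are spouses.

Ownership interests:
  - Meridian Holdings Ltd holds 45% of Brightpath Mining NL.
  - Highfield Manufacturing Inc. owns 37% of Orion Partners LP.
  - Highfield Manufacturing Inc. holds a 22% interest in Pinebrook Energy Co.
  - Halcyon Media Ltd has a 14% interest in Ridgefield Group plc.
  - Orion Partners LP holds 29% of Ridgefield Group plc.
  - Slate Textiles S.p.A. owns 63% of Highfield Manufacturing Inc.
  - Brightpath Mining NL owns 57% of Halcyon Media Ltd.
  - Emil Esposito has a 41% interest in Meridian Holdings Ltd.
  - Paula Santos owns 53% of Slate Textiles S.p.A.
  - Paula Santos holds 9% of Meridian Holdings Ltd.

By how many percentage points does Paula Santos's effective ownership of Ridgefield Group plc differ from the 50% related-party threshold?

By spousal attribution (R3), Paula Santos is treated as also owning Emil Esposito's interest in Meridian Holdings Ltd, giving 9% + 41% = 50%.
Chain via Meridian Holdings Ltd → Brightpath Mining NL → Halcyon Media Ltd (R2): 50% × 45% × 57% × 14% = 1.7955% of Ridgefield Group plc.
Chain via Slate Textiles S.p.A. → Highfield Manufacturing Inc. → Orion Partners LP (R2): 53% × 63% × 37% × 29% = 3.582747% of Ridgefield Group plc.
Aggregating (R1): 1.7955% + 3.582747% = 5.378247%.
5.378247% falls short of the 50% threshold by 44.621753 percentage points.

44.621753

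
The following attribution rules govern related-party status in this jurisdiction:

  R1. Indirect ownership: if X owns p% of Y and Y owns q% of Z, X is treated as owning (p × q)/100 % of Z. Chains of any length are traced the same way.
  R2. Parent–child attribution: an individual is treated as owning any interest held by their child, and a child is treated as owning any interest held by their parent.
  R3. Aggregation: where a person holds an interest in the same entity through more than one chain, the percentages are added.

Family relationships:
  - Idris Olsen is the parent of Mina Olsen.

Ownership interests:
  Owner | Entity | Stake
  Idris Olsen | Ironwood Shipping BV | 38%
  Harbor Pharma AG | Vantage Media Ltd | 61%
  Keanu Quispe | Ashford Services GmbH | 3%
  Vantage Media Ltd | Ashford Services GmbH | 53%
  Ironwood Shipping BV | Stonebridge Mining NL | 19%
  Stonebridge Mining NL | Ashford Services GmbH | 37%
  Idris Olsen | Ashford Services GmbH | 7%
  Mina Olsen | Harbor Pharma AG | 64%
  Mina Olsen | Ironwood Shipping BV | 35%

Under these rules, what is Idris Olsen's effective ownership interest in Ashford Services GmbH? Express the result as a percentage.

By parent–child attribution (R2), Idris Olsen is treated as also owning Mina Olsen's interest in Ironwood Shipping BV, giving 38% + 35% = 73%.
By parent–child attribution (R2), Idris Olsen is treated as owning Mina Olsen's 64% interest in Harbor Pharma AG.
Chain via Ironwood Shipping BV → Stonebridge Mining NL (R1): 73% × 19% × 37% = 5.1319% of Ashford Services GmbH.
Direct interest in Ashford Services GmbH: 7%.
Chain via Harbor Pharma AG → Vantage Media Ltd (R1): 64% × 61% × 53% = 20.6912% of Ashford Services GmbH.
Aggregating (R3): 5.1319% + 7% + 20.6912% = 32.8231%.

32.8231%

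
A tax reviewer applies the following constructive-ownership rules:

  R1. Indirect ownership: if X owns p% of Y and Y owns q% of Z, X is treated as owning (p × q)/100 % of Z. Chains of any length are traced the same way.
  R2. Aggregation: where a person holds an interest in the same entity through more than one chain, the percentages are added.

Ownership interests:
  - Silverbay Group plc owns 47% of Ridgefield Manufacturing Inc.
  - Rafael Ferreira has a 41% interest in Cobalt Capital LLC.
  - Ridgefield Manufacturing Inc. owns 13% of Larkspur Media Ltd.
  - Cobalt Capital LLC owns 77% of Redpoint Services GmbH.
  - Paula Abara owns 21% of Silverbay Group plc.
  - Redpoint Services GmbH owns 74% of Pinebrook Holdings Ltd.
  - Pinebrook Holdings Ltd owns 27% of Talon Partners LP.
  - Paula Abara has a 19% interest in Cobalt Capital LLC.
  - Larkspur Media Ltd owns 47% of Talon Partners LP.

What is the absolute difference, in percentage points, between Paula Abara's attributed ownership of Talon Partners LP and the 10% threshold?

Chain via Silverbay Group plc → Ridgefield Manufacturing Inc. → Larkspur Media Ltd (R1): 21% × 47% × 13% × 47% = 0.603057% of Talon Partners LP.
Chain via Cobalt Capital LLC → Redpoint Services GmbH → Pinebrook Holdings Ltd (R1): 19% × 77% × 74% × 27% = 2.923074% of Talon Partners LP.
Aggregating (R2): 0.603057% + 2.923074% = 3.526131%.
3.526131% falls short of the 10% threshold by 6.473869 percentage points.

6.473869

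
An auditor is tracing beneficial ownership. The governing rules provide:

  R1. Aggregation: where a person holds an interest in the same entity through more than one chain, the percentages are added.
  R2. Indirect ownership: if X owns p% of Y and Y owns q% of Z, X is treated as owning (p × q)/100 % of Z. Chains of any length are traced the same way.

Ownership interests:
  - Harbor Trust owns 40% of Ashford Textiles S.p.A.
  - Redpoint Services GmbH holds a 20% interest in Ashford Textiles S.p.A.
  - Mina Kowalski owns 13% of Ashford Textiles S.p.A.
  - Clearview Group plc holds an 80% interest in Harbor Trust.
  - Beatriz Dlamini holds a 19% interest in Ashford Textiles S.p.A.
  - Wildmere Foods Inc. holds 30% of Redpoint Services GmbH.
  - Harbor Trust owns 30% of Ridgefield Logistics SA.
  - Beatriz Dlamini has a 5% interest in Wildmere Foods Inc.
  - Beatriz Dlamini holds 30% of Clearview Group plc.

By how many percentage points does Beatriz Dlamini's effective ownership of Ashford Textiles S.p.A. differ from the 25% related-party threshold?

Chain via Wildmere Foods Inc. → Redpoint Services GmbH (R2): 5% × 30% × 20% = 0.3% of Ashford Textiles S.p.A.
Chain via Clearview Group plc → Harbor Trust (R2): 30% × 80% × 40% = 9.6% of Ashford Textiles S.p.A.
Direct interest in Ashford Textiles S.p.A: 19%.
Aggregating (R1): 0.3% + 9.6% + 19% = 28.9%.
28.9% exceeds the 25% threshold by 3.9 percentage points.

3.9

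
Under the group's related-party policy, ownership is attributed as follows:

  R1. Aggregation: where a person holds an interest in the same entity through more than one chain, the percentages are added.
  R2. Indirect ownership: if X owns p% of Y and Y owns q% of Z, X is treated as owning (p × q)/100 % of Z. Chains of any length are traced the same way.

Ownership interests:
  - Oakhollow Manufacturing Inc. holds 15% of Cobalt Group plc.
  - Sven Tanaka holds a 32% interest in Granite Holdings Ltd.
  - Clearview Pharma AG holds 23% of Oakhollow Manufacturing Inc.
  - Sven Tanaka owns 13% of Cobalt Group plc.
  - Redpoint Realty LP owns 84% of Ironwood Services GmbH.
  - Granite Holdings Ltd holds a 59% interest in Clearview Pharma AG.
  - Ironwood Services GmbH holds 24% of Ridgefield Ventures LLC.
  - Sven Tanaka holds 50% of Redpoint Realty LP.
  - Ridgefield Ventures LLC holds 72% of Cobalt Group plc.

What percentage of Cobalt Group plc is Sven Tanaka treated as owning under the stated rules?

Chain via Redpoint Realty LP → Ironwood Services GmbH → Ridgefield Ventures LLC (R2): 50% × 84% × 24% × 72% = 7.2576% of Cobalt Group plc.
Chain via Granite Holdings Ltd → Clearview Pharma AG → Oakhollow Manufacturing Inc. (R2): 32% × 59% × 23% × 15% = 0.65136% of Cobalt Group plc.
Direct interest in Cobalt Group plc: 13%.
Aggregating (R1): 7.2576% + 0.65136% + 13% = 20.90896%.

20.90896%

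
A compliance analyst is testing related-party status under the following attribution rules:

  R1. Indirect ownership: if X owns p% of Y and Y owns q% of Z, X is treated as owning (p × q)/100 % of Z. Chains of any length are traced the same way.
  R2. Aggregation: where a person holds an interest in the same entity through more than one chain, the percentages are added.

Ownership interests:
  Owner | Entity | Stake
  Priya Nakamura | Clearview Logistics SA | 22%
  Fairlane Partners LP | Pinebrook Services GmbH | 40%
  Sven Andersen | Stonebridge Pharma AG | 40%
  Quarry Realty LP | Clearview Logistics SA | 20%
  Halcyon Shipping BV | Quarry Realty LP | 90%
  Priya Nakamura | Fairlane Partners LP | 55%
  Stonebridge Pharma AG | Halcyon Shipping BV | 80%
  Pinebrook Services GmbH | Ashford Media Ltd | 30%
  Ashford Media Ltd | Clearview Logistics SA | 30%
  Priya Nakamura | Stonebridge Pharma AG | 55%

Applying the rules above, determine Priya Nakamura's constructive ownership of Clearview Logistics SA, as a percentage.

31.9%

Chain via Stonebridge Pharma AG → Halcyon Shipping BV → Quarry Realty LP (R1): 55% × 80% × 90% × 20% = 7.92% of Clearview Logistics SA.
Chain via Fairlane Partners LP → Pinebrook Services GmbH → Ashford Media Ltd (R1): 55% × 40% × 30% × 30% = 1.98% of Clearview Logistics SA.
Direct interest in Clearview Logistics SA: 22%.
Aggregating (R2): 7.92% + 1.98% + 22% = 31.9%.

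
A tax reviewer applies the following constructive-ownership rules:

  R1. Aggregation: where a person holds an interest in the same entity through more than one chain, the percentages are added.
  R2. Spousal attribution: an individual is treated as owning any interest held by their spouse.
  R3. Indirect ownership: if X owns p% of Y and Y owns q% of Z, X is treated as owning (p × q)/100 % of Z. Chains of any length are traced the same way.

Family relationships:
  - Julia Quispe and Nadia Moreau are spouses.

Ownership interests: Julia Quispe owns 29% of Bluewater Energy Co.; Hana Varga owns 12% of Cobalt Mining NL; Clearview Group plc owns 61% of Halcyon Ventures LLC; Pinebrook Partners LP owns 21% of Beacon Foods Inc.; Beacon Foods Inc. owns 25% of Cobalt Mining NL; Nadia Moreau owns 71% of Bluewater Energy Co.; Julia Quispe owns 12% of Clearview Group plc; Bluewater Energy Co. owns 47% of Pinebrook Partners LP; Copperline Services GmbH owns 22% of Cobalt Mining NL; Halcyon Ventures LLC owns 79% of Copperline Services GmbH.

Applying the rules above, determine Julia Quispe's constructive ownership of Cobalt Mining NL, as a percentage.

3.739716%

By spousal attribution (R2), Julia Quispe is treated as also owning Nadia Moreau's interest in Bluewater Energy Co, giving 29% + 71% = 100%.
Chain via Bluewater Energy Co. → Pinebrook Partners LP → Beacon Foods Inc. (R3): 100% × 47% × 21% × 25% = 2.4675% of Cobalt Mining NL.
Chain via Clearview Group plc → Halcyon Ventures LLC → Copperline Services GmbH (R3): 12% × 61% × 79% × 22% = 1.272216% of Cobalt Mining NL.
Aggregating (R1): 2.4675% + 1.272216% = 3.739716%.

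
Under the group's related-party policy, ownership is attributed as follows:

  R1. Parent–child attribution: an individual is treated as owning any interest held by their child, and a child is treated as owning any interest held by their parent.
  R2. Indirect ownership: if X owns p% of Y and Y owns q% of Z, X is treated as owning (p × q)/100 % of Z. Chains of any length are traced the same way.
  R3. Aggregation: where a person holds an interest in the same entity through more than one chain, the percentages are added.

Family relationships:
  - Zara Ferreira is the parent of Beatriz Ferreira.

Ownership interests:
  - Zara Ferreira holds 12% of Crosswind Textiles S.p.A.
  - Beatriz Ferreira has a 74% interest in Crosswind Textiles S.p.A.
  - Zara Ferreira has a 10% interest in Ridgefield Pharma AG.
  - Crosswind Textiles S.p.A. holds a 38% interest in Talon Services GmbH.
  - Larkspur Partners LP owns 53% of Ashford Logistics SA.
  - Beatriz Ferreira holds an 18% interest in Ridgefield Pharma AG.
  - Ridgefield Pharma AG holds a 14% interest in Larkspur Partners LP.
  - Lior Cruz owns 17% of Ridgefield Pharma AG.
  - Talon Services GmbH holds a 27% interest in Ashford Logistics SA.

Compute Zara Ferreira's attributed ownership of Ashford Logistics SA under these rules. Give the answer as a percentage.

10.9012%

By parent–child attribution (R1), Zara Ferreira is treated as also owning Beatriz Ferreira's interest in Crosswind Textiles S.p.A, giving 12% + 74% = 86%.
By parent–child attribution (R1), Zara Ferreira is treated as also owning Beatriz Ferreira's interest in Ridgefield Pharma AG, giving 10% + 18% = 28%.
Chain via Crosswind Textiles S.p.A. → Talon Services GmbH (R2): 86% × 38% × 27% = 8.8236% of Ashford Logistics SA.
Chain via Ridgefield Pharma AG → Larkspur Partners LP (R2): 28% × 14% × 53% = 2.0776% of Ashford Logistics SA.
Aggregating (R3): 8.8236% + 2.0776% = 10.9012%.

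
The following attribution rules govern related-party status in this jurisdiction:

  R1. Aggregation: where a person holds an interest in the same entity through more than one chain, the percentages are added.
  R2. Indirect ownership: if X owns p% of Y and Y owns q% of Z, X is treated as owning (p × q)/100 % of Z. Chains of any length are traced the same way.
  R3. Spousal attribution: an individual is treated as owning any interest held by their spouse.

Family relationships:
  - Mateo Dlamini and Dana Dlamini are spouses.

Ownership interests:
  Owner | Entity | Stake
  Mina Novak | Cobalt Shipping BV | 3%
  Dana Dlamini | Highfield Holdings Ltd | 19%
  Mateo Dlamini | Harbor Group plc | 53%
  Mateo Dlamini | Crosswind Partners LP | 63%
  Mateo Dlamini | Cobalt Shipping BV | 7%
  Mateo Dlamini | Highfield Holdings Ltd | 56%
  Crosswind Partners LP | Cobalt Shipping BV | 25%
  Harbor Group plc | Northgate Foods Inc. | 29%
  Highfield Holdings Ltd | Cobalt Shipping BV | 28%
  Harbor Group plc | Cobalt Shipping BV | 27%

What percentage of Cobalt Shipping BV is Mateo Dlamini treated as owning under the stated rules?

By spousal attribution (R3), Mateo Dlamini is treated as also owning Dana Dlamini's interest in Highfield Holdings Ltd, giving 56% + 19% = 75%.
Chain via Harbor Group plc (R2): 53% × 27% = 14.31% of Cobalt Shipping BV.
Chain via Crosswind Partners LP (R2): 63% × 25% = 15.75% of Cobalt Shipping BV.
Chain via Highfield Holdings Ltd (R2): 75% × 28% = 21% of Cobalt Shipping BV.
Direct interest in Cobalt Shipping BV: 7%.
Aggregating (R1): 14.31% + 15.75% + 21% + 7% = 58.06%.

58.06%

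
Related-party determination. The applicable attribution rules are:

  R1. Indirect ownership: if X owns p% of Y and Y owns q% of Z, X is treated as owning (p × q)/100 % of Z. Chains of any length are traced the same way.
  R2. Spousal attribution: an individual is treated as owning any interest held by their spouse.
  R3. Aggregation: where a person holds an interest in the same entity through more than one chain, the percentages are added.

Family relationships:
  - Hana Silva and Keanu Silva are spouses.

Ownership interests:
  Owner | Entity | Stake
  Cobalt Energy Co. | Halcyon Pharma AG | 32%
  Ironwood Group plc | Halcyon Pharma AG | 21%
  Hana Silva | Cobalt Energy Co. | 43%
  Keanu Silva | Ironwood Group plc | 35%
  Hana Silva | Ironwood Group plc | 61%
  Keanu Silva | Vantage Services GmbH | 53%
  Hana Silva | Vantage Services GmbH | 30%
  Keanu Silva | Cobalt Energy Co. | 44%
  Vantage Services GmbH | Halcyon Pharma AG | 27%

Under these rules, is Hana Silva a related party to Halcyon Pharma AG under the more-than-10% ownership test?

By spousal attribution (R2), Hana Silva is treated as also owning Keanu Silva's interest in Vantage Services GmbH, giving 30% + 53% = 83%.
By spousal attribution (R2), Hana Silva is treated as also owning Keanu Silva's interest in Ironwood Group plc, giving 61% + 35% = 96%.
By spousal attribution (R2), Hana Silva is treated as also owning Keanu Silva's interest in Cobalt Energy Co, giving 43% + 44% = 87%.
Chain via Vantage Services GmbH (R1): 83% × 27% = 22.41% of Halcyon Pharma AG.
Chain via Ironwood Group plc (R1): 96% × 21% = 20.16% of Halcyon Pharma AG.
Chain via Cobalt Energy Co. (R1): 87% × 32% = 27.84% of Halcyon Pharma AG.
Aggregating (R3): 22.41% + 20.16% + 27.84% = 70.41%.
70.41% exceeds the 10% threshold, so Hana is a related party to Halcyon Pharma AG.

Yes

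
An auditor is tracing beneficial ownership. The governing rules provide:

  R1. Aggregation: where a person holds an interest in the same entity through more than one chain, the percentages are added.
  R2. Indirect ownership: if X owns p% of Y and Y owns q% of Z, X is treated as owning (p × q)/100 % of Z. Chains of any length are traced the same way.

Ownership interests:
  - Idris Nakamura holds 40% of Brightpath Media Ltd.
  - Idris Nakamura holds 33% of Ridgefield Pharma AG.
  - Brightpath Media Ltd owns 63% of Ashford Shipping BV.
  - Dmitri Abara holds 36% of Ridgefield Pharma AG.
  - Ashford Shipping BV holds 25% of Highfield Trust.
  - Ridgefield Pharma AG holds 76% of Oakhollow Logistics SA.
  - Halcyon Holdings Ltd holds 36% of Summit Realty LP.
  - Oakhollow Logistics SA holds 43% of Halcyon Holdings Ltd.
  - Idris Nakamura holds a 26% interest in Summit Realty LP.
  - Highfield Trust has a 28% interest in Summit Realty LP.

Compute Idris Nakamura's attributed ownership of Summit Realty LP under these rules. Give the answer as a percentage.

Chain via Ridgefield Pharma AG → Oakhollow Logistics SA → Halcyon Holdings Ltd (R2): 33% × 76% × 43% × 36% = 3.882384% of Summit Realty LP.
Chain via Brightpath Media Ltd → Ashford Shipping BV → Highfield Trust (R2): 40% × 63% × 25% × 28% = 1.764% of Summit Realty LP.
Direct interest in Summit Realty LP: 26%.
Aggregating (R1): 3.882384% + 1.764% + 26% = 31.646384%.

31.646384%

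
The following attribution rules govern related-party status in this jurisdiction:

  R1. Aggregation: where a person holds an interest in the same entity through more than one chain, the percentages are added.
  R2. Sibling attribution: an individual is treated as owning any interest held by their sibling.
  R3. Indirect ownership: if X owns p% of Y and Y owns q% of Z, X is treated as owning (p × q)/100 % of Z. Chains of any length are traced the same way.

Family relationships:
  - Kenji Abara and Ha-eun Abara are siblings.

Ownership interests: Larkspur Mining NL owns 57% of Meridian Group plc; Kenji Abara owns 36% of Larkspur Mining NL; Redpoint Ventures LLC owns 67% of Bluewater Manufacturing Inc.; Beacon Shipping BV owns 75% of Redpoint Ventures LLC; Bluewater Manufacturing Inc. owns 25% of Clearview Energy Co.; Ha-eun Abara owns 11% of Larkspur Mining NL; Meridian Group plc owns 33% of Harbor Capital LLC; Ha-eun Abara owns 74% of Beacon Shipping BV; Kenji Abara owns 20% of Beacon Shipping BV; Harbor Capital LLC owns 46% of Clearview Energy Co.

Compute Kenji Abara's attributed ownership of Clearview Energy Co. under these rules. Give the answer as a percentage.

By sibling attribution (R2), Kenji Abara is treated as also owning Ha-eun Abara's interest in Beacon Shipping BV, giving 20% + 74% = 94%.
By sibling attribution (R2), Kenji Abara is treated as also owning Ha-eun Abara's interest in Larkspur Mining NL, giving 36% + 11% = 47%.
Chain via Beacon Shipping BV → Redpoint Ventures LLC → Bluewater Manufacturing Inc. (R3): 94% × 75% × 67% × 25% = 11.80875% of Clearview Energy Co.
Chain via Larkspur Mining NL → Meridian Group plc → Harbor Capital LLC (R3): 47% × 57% × 33% × 46% = 4.066722% of Clearview Energy Co.
Aggregating (R1): 11.80875% + 4.066722% = 15.875472%.

15.875472%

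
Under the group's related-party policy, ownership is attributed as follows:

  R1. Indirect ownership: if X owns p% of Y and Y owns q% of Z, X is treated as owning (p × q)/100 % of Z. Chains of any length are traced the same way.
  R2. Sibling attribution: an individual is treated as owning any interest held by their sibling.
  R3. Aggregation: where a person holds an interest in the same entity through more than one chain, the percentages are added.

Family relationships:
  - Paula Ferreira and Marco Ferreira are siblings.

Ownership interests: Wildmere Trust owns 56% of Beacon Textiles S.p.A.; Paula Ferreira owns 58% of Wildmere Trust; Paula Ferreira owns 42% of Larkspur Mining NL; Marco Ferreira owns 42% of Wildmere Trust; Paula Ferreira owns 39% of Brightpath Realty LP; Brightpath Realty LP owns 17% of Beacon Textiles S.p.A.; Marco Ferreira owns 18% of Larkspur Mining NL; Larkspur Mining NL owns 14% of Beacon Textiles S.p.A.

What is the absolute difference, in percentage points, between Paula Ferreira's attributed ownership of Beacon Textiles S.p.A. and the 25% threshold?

By sibling attribution (R2), Paula Ferreira is treated as also owning Marco Ferreira's interest in Wildmere Trust, giving 58% + 42% = 100%.
By sibling attribution (R2), Paula Ferreira is treated as also owning Marco Ferreira's interest in Larkspur Mining NL, giving 42% + 18% = 60%.
Chain via Wildmere Trust (R1): 100% × 56% = 56% of Beacon Textiles S.p.A.
Chain via Larkspur Mining NL (R1): 60% × 14% = 8.4% of Beacon Textiles S.p.A.
Chain via Brightpath Realty LP (R1): 39% × 17% = 6.63% of Beacon Textiles S.p.A.
Aggregating (R3): 56% + 8.4% + 6.63% = 71.03%.
71.03% exceeds the 25% threshold by 46.03 percentage points.

46.03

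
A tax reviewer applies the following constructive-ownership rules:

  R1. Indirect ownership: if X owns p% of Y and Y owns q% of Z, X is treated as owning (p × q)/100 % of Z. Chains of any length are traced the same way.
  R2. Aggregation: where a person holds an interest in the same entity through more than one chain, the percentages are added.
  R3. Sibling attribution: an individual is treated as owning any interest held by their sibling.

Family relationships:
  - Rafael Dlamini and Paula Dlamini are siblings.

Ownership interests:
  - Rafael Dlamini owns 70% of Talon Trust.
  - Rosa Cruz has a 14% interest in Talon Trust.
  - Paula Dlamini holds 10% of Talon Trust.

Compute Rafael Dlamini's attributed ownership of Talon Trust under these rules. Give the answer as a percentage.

80%

By sibling attribution (R3), Rafael Dlamini is treated as also owning Paula Dlamini's interest in Talon Trust, giving 70% + 10% = 80%.
Direct interest in Talon Trust: 80%.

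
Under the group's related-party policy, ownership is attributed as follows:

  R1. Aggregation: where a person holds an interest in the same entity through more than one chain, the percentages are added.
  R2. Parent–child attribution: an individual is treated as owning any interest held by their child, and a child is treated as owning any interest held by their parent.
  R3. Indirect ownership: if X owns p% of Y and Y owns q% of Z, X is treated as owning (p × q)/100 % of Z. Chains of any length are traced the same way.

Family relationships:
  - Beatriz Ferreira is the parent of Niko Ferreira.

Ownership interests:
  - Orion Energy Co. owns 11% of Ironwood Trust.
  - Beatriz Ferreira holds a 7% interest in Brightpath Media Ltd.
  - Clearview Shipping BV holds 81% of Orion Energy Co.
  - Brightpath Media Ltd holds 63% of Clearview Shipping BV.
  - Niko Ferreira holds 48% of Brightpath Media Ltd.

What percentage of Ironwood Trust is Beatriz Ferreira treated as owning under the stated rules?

By parent–child attribution (R2), Beatriz Ferreira is treated as also owning Niko Ferreira's interest in Brightpath Media Ltd, giving 7% + 48% = 55%.
Chain via Brightpath Media Ltd → Clearview Shipping BV → Orion Energy Co. (R3): 55% × 63% × 81% × 11% = 3.087315% of Ironwood Trust.

3.087315%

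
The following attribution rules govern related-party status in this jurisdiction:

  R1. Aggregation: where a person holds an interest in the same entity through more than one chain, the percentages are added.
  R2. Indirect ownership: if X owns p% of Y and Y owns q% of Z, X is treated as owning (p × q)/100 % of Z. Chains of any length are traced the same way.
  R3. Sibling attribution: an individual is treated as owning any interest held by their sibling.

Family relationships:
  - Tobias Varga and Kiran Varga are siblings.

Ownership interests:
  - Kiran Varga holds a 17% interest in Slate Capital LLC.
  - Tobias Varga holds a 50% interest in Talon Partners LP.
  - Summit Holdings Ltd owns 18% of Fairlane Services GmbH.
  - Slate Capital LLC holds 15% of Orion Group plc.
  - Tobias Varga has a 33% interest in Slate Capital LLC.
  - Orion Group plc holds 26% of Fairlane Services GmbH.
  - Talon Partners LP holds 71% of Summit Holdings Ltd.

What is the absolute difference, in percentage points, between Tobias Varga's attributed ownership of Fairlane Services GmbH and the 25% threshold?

By sibling attribution (R3), Tobias Varga is treated as also owning Kiran Varga's interest in Slate Capital LLC, giving 33% + 17% = 50%.
Chain via Talon Partners LP → Summit Holdings Ltd (R2): 50% × 71% × 18% = 6.39% of Fairlane Services GmbH.
Chain via Slate Capital LLC → Orion Group plc (R2): 50% × 15% × 26% = 1.95% of Fairlane Services GmbH.
Aggregating (R1): 6.39% + 1.95% = 8.34%.
8.34% falls short of the 25% threshold by 16.66 percentage points.

16.66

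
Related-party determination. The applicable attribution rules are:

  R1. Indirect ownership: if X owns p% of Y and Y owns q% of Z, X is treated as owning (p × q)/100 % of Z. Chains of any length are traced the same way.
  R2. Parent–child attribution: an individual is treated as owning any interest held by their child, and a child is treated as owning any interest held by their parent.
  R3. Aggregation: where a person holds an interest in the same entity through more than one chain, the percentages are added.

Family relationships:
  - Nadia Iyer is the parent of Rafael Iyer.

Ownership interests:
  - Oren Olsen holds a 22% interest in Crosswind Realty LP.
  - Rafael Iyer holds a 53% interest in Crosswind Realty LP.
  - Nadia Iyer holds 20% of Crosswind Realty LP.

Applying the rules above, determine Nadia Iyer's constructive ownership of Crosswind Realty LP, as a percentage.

By parent–child attribution (R2), Nadia Iyer is treated as also owning Rafael Iyer's interest in Crosswind Realty LP, giving 20% + 53% = 73%.
Direct interest in Crosswind Realty LP: 73%.

73%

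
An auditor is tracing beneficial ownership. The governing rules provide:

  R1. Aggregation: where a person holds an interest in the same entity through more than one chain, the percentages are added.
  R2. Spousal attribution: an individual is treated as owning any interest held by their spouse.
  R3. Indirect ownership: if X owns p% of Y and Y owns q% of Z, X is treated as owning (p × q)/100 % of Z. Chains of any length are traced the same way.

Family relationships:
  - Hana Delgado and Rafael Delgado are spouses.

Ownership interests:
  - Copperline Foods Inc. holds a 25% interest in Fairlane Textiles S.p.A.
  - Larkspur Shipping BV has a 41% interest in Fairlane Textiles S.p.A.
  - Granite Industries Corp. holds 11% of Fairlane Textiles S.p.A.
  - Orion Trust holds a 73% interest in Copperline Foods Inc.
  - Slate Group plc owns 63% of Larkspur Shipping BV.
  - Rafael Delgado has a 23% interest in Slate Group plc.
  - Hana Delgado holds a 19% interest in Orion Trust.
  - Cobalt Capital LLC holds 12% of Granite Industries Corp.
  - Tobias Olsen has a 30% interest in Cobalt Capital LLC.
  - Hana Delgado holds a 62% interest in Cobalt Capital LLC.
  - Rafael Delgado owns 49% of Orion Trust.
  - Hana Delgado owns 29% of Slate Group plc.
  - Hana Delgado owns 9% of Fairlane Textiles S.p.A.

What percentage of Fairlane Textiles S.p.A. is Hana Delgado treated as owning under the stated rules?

35.66%

By spousal attribution (R2), Hana Delgado is treated as also owning Rafael Delgado's interest in Orion Trust, giving 19% + 49% = 68%.
By spousal attribution (R2), Hana Delgado is treated as also owning Rafael Delgado's interest in Slate Group plc, giving 29% + 23% = 52%.
Chain via Orion Trust → Copperline Foods Inc. (R3): 68% × 73% × 25% = 12.41% of Fairlane Textiles S.p.A.
Chain via Slate Group plc → Larkspur Shipping BV (R3): 52% × 63% × 41% = 13.4316% of Fairlane Textiles S.p.A.
Chain via Cobalt Capital LLC → Granite Industries Corp. (R3): 62% × 12% × 11% = 0.8184% of Fairlane Textiles S.p.A.
Direct interest in Fairlane Textiles S.p.A: 9%.
Aggregating (R1): 12.41% + 13.4316% + 0.8184% + 9% = 35.66%.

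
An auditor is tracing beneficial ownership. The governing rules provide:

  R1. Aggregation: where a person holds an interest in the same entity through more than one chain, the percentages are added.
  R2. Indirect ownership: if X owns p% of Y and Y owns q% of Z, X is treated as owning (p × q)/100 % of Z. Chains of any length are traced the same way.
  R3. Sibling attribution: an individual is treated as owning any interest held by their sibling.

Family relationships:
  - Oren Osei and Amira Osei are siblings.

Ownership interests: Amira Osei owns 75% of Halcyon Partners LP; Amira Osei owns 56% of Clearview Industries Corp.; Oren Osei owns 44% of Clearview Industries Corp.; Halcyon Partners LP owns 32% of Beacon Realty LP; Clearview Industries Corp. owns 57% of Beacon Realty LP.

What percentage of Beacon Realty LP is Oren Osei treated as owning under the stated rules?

By sibling attribution (R3), Oren Osei is treated as also owning Amira Osei's interest in Clearview Industries Corp, giving 44% + 56% = 100%.
By sibling attribution (R3), Oren Osei is treated as owning Amira Osei's 75% interest in Halcyon Partners LP.
Chain via Clearview Industries Corp. (R2): 100% × 57% = 57% of Beacon Realty LP.
Chain via Halcyon Partners LP (R2): 75% × 32% = 24% of Beacon Realty LP.
Aggregating (R1): 57% + 24% = 81%.

81%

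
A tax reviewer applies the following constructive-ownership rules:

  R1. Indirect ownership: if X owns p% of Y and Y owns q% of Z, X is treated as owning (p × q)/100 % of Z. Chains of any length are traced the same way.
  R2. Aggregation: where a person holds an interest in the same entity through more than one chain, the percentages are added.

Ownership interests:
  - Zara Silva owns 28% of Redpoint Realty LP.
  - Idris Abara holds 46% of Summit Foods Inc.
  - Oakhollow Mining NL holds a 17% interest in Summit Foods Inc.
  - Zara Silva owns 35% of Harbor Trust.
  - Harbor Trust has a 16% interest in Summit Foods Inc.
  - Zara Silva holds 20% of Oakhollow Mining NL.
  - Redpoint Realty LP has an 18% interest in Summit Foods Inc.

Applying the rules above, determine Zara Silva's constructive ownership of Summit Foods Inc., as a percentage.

14.04%

Chain via Oakhollow Mining NL (R1): 20% × 17% = 3.4% of Summit Foods Inc.
Chain via Harbor Trust (R1): 35% × 16% = 5.6% of Summit Foods Inc.
Chain via Redpoint Realty LP (R1): 28% × 18% = 5.04% of Summit Foods Inc.
Aggregating (R2): 3.4% + 5.6% + 5.04% = 14.04%.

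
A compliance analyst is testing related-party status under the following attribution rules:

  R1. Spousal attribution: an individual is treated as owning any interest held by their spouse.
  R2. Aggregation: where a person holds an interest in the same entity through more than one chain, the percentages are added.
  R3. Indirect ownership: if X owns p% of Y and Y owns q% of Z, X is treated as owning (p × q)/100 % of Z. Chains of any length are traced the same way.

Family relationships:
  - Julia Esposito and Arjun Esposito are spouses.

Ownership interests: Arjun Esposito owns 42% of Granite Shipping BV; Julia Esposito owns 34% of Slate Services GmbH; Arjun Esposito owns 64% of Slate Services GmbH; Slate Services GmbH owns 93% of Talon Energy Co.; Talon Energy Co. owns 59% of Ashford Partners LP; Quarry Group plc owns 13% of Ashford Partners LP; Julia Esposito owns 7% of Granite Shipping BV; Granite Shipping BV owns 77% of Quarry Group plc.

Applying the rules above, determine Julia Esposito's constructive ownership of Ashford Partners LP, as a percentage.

By spousal attribution (R1), Julia Esposito is treated as also owning Arjun Esposito's interest in Slate Services GmbH, giving 34% + 64% = 98%.
By spousal attribution (R1), Julia Esposito is treated as also owning Arjun Esposito's interest in Granite Shipping BV, giving 7% + 42% = 49%.
Chain via Slate Services GmbH → Talon Energy Co. (R3): 98% × 93% × 59% = 53.7726% of Ashford Partners LP.
Chain via Granite Shipping BV → Quarry Group plc (R3): 49% × 77% × 13% = 4.9049% of Ashford Partners LP.
Aggregating (R2): 53.7726% + 4.9049% = 58.6775%.

58.6775%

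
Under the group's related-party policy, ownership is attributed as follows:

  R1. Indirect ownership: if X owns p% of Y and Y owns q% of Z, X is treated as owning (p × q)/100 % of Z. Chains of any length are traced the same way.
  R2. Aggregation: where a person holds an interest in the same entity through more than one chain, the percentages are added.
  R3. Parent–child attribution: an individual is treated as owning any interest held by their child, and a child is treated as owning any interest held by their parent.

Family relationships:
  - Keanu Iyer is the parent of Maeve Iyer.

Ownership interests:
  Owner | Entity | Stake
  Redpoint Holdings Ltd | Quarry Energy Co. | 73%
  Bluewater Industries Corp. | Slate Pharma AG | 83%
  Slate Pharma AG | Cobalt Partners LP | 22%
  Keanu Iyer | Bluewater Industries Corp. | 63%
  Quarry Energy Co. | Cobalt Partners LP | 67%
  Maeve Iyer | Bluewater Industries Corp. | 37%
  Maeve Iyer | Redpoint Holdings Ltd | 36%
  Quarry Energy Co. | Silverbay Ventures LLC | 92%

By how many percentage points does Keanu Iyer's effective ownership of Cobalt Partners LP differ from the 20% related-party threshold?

15.8676

By parent–child attribution (R3), Keanu Iyer is treated as also owning Maeve Iyer's interest in Bluewater Industries Corp, giving 63% + 37% = 100%.
By parent–child attribution (R3), Keanu Iyer is treated as owning Maeve Iyer's 36% interest in Redpoint Holdings Ltd.
Chain via Bluewater Industries Corp. → Slate Pharma AG (R1): 100% × 83% × 22% = 18.26% of Cobalt Partners LP.
Chain via Redpoint Holdings Ltd → Quarry Energy Co. (R1): 36% × 73% × 67% = 17.6076% of Cobalt Partners LP.
Aggregating (R2): 18.26% + 17.6076% = 35.8676%.
35.8676% exceeds the 20% threshold by 15.8676 percentage points.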